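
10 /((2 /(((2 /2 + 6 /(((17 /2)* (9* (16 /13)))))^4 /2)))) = 11086869605 /3463782912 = 3.20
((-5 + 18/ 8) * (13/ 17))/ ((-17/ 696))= 24882/ 289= 86.10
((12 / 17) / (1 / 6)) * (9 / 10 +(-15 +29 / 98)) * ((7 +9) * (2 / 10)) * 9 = -1683.77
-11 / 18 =-0.61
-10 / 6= -5 / 3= -1.67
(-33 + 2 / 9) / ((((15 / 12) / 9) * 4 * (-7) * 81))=59 / 567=0.10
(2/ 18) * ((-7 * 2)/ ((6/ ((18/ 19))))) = -14/ 57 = -0.25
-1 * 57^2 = -3249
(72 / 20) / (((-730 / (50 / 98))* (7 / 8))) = -72 / 25039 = -0.00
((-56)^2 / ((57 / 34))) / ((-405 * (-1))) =106624 / 23085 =4.62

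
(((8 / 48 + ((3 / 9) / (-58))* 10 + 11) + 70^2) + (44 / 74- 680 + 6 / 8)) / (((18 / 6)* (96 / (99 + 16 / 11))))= 60219267875 / 40791168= 1476.28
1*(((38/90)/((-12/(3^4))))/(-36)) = 19/240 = 0.08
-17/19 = -0.89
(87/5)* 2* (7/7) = 174/5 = 34.80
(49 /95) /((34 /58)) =1421 /1615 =0.88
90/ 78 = 15/ 13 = 1.15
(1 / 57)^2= 1 / 3249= 0.00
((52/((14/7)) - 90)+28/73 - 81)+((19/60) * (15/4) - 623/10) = -1201457/5840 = -205.73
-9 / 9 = -1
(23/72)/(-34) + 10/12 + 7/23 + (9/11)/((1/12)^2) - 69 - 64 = -8703971/619344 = -14.05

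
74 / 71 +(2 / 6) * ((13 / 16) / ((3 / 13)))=22655 / 10224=2.22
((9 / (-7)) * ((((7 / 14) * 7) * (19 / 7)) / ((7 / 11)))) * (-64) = 60192 / 49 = 1228.41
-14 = -14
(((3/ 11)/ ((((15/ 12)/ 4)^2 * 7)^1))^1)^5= 267181325549568/ 26433439033203125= 0.01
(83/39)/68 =83/2652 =0.03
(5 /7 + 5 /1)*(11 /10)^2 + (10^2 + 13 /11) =41617 /385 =108.10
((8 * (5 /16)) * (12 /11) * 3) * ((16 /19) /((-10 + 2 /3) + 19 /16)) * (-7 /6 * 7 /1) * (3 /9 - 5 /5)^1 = -376320 /81719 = -4.61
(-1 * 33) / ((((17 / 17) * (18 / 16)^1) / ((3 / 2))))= -44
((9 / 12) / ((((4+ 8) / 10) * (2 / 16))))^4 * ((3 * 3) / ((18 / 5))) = 3125 / 2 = 1562.50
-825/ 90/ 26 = -55/ 156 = -0.35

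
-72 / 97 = -0.74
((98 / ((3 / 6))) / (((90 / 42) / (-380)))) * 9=-312816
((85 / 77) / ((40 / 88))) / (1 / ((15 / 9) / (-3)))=-85 / 63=-1.35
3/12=1/4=0.25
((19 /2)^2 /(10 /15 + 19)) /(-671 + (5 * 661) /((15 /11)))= 3249 /1240888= 0.00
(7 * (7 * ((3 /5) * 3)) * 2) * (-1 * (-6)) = 5292 /5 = 1058.40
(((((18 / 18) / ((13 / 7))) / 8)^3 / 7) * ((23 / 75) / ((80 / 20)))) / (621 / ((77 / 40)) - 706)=-86779 / 9962470502400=-0.00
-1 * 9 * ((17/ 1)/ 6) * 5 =-255/ 2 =-127.50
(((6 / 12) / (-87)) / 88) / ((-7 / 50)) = 25 / 53592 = 0.00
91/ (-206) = -91/ 206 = -0.44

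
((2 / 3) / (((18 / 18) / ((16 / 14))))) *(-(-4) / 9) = 64 / 189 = 0.34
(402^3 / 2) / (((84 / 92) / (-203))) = -7221921156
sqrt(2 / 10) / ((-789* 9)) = -sqrt(5) / 35505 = -0.00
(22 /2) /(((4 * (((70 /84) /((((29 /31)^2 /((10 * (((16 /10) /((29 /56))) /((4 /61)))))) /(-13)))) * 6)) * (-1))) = 268279 /3414087040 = 0.00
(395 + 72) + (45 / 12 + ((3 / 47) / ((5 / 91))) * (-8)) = 461.46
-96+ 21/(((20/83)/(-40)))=-3582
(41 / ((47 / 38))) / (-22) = -779 / 517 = -1.51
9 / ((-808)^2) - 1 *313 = -204346423 / 652864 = -313.00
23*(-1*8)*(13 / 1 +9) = -4048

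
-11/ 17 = -0.65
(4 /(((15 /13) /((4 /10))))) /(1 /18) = 24.96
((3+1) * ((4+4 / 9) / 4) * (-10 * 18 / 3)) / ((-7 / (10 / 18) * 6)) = 2000 / 567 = 3.53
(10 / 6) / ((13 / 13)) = 5 / 3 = 1.67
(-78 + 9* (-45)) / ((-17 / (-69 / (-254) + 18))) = 131859 / 254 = 519.13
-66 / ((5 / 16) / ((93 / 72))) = -1364 / 5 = -272.80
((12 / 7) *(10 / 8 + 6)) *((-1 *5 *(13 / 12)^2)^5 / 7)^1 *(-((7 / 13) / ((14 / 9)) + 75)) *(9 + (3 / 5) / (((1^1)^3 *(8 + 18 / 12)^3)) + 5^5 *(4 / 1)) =53843687038416156962299375 / 4624415302090752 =11643350244.53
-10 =-10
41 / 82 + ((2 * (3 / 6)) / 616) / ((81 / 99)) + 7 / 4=1135 / 504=2.25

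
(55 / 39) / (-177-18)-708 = -1076879 / 1521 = -708.01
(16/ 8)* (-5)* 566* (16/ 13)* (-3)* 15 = 4075200/ 13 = 313476.92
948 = 948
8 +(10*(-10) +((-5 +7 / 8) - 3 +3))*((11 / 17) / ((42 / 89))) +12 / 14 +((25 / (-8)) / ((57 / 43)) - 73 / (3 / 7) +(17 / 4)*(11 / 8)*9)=-3243209 / 12768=-254.01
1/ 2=0.50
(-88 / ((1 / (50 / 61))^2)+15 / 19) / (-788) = 4124185 / 55710812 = 0.07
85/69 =1.23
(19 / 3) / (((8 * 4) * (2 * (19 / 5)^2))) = 25 / 3648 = 0.01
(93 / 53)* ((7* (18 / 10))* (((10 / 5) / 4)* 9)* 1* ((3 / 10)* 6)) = 179.09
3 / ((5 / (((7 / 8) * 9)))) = 189 / 40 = 4.72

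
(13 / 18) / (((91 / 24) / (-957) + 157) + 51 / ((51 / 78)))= 16588 / 5397389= 0.00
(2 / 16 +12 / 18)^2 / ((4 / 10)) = 1805 / 1152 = 1.57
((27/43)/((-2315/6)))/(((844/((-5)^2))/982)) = -198855/4200799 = -0.05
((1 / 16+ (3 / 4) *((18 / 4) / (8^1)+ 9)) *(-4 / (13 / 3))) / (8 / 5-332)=6945 / 343616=0.02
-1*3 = -3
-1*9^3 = -729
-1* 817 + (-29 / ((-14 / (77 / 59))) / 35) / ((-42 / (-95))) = -28337303 / 34692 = -816.83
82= 82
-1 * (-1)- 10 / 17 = 7 / 17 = 0.41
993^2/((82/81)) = 79869969/82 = 974024.01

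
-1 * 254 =-254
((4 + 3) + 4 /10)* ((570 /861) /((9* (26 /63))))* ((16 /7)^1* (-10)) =-112480 /3731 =-30.15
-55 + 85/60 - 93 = -146.58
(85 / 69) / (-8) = -85 / 552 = -0.15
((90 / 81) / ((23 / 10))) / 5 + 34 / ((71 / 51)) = 360358 / 14697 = 24.52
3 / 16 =0.19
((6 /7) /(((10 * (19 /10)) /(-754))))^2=20466576 /17689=1157.02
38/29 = 1.31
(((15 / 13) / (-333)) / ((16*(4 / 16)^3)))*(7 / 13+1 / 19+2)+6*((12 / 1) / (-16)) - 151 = -110872531 / 712842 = -155.54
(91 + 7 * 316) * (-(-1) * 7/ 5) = 16121/ 5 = 3224.20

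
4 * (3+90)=372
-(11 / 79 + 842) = -66529 / 79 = -842.14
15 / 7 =2.14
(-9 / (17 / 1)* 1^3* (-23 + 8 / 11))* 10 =22050 / 187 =117.91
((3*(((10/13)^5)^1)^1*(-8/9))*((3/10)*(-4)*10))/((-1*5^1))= -640000/371293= -1.72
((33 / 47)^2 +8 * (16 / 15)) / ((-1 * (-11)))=0.82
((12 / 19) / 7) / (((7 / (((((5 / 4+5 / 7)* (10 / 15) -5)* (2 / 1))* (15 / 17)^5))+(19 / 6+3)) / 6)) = 5649750000 / 45851036987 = 0.12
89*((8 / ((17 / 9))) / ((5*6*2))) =6.28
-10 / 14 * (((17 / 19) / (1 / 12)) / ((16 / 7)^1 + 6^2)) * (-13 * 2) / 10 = 663 / 1273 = 0.52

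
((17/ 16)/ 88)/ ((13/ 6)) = 51/ 9152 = 0.01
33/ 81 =11/ 27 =0.41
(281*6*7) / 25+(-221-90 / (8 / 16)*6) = -20723 / 25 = -828.92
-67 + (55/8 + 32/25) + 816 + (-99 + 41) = 139831/200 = 699.16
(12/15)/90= 2/225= 0.01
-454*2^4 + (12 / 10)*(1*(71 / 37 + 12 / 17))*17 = -7210.45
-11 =-11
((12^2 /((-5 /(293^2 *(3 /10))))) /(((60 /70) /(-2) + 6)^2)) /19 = -100958424 /80275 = -1257.66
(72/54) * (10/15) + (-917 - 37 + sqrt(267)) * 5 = -42922/9 + 5 * sqrt(267) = -4687.41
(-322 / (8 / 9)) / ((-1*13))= 1449 / 52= 27.87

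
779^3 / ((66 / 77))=3309103973 / 6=551517328.83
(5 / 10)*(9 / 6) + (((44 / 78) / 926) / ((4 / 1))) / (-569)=7705822 / 10274433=0.75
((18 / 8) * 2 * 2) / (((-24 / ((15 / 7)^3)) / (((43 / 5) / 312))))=-29025 / 285376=-0.10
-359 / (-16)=359 / 16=22.44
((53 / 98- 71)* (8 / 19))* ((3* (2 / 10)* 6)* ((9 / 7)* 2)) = -1789776 / 6517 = -274.63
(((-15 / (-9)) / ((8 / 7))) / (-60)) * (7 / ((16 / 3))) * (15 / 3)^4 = -30625 / 1536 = -19.94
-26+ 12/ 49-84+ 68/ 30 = -79004/ 735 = -107.49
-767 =-767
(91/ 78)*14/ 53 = 49/ 159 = 0.31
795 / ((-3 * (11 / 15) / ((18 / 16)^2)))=-321975 / 704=-457.35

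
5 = 5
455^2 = 207025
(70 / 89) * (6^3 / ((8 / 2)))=3780 / 89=42.47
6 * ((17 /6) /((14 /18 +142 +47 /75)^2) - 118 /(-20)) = 10839886761 /306204340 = 35.40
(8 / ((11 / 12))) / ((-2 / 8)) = -384 / 11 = -34.91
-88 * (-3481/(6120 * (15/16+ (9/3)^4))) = 612656/1002915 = 0.61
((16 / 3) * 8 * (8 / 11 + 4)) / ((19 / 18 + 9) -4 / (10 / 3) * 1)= 199680 / 8767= 22.78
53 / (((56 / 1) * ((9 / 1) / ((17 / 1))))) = 901 / 504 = 1.79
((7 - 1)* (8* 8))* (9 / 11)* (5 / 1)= 17280 / 11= 1570.91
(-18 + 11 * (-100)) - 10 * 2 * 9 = -1298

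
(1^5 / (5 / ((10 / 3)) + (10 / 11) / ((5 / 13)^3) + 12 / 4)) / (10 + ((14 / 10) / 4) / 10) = 110000 / 22604841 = 0.00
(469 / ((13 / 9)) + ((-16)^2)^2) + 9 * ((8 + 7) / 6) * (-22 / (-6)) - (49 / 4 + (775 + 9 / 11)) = 37268731 / 572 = 65155.12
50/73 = 0.68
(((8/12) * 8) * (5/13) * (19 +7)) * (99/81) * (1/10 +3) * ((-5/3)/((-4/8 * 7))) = 54560/567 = 96.23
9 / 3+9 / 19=66 / 19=3.47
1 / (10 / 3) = 3 / 10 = 0.30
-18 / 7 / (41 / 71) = -4.45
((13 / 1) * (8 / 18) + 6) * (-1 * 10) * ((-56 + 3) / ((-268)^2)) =14045 / 161604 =0.09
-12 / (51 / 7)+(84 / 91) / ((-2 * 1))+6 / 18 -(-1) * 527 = 348224 / 663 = 525.22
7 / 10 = 0.70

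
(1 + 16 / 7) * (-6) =-19.71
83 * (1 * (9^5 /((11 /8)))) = 39208536 /11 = 3564412.36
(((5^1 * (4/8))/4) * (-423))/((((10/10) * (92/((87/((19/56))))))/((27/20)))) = -994.76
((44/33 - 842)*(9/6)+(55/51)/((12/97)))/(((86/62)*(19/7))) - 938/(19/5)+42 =-268730021/500004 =-537.46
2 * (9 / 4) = 4.50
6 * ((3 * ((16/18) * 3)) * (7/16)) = 21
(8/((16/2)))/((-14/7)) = -1/2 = -0.50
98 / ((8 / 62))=1519 / 2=759.50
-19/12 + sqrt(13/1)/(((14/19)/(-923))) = -17537*sqrt(13)/14 -19/12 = -4518.05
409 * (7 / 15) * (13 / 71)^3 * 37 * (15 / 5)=232730407 / 1789555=130.05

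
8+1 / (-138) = 1103 / 138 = 7.99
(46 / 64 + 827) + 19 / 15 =397913 / 480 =828.99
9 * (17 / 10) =153 / 10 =15.30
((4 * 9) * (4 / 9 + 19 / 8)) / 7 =29 / 2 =14.50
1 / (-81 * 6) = -1 / 486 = -0.00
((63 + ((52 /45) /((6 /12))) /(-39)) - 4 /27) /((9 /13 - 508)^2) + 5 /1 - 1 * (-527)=3123742308113 /5871693375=532.00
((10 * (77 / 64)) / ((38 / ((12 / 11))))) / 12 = 0.03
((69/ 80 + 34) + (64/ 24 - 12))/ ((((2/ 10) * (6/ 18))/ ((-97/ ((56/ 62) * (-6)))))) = 18423889/ 2688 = 6854.13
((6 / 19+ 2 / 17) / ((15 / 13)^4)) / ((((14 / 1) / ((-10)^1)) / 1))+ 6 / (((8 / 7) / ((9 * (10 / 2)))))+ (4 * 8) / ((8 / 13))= 753691499 / 2616300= 288.08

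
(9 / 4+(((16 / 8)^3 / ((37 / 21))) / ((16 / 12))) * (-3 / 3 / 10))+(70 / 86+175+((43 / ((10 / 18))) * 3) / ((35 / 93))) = 885070737 / 1113700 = 794.71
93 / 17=5.47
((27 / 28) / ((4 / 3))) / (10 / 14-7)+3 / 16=51 / 704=0.07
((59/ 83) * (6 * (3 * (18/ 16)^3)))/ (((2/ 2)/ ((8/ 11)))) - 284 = -7910245/ 29216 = -270.75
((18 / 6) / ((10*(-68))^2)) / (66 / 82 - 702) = -41 / 4431179200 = -0.00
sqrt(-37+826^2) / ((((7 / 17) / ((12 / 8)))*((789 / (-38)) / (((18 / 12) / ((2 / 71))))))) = -68799*sqrt(682239) / 7364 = -7716.79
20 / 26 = 10 / 13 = 0.77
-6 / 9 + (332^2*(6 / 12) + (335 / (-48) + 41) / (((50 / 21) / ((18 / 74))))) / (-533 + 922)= 4871225437 / 34543200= 141.02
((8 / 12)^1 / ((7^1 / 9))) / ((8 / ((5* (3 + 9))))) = 45 / 7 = 6.43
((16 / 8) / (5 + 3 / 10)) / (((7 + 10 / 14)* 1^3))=0.05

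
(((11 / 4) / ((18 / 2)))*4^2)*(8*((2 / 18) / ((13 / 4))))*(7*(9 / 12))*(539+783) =3257408 / 351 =9280.36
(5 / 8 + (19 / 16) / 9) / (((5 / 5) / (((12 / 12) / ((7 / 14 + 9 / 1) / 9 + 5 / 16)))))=109 / 197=0.55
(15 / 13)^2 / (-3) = -75 / 169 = -0.44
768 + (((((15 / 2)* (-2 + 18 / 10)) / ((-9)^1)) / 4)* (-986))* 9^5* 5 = -48515523 / 4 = -12128880.75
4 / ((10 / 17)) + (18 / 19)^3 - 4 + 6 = 330956 / 34295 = 9.65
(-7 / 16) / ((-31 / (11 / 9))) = 77 / 4464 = 0.02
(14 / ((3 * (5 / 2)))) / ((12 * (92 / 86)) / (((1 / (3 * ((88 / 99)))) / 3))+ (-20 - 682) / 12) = 344 / 8145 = 0.04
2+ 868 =870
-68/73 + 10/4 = 1.57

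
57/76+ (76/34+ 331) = 22711/68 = 333.99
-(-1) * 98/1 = 98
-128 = -128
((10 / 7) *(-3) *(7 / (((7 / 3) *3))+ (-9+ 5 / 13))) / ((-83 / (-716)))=2126520 / 7553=281.55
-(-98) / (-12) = -8.17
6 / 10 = 3 / 5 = 0.60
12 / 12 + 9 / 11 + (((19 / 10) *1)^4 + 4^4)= 29793531 / 110000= 270.85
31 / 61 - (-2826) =172417 / 61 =2826.51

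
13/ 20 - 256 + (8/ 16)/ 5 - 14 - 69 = -1353/ 4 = -338.25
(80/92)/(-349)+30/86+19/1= 19.35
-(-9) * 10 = 90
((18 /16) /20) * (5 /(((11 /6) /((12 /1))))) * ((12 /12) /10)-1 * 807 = -354999 /440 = -806.82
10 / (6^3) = 0.05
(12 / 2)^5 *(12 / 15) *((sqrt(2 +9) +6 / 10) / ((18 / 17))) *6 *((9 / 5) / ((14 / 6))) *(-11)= -52348032 *sqrt(11) / 175-157044096 / 875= -1171586.28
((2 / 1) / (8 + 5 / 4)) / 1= 8 / 37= 0.22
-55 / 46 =-1.20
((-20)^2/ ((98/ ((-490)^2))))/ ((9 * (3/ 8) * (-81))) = -7840000/ 2187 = -3584.82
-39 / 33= -13 / 11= -1.18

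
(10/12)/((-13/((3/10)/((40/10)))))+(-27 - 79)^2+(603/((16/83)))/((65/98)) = 16590237/1040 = 15952.15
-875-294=-1169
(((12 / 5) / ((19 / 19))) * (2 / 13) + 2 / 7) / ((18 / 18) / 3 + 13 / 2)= 1788 / 18655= 0.10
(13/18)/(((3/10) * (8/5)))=325/216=1.50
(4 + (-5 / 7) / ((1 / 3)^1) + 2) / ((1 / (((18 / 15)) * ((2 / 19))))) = 0.49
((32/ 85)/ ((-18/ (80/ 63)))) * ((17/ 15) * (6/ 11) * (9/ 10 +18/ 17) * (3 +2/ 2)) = -37888/ 294525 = -0.13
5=5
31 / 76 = 0.41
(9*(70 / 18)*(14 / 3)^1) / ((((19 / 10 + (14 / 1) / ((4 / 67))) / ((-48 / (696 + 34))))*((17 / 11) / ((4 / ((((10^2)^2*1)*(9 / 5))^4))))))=-539 / 481204079100000000000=-0.00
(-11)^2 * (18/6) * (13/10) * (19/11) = 8151/10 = 815.10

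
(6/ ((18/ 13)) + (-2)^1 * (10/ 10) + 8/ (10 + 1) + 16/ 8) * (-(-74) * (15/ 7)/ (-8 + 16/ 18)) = -278055/ 2464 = -112.85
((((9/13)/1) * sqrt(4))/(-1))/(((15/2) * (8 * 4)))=-3/520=-0.01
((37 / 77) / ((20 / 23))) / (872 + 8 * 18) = 851 / 1564640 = 0.00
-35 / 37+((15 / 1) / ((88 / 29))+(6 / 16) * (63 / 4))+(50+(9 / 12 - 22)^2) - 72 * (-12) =17914069 / 13024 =1375.47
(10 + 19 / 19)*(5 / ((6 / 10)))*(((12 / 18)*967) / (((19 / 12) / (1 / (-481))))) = -2127400 / 27417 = -77.59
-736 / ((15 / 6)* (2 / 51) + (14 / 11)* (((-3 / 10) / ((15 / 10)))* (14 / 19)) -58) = 39225120 / 3095881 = 12.67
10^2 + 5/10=201/2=100.50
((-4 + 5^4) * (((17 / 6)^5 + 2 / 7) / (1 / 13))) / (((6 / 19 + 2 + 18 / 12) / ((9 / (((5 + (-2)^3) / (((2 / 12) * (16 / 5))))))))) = -619067.37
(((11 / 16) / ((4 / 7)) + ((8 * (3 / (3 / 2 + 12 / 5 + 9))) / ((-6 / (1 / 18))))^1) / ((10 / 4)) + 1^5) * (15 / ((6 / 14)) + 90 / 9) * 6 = 273877 / 688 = 398.08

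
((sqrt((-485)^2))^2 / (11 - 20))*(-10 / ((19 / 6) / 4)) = 18818000 / 57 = 330140.35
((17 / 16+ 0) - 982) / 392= -15695 / 6272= -2.50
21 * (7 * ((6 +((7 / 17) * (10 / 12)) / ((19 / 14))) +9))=724220 / 323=2242.17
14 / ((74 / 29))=203 / 37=5.49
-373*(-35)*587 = 7663285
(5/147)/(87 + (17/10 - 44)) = 0.00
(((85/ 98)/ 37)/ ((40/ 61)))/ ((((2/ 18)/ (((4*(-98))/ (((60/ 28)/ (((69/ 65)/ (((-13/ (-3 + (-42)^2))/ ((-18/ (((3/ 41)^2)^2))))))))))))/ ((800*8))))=-212686233627340032/ 6253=-34013470914335.52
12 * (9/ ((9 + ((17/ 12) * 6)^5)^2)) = 0.00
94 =94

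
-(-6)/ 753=2/ 251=0.01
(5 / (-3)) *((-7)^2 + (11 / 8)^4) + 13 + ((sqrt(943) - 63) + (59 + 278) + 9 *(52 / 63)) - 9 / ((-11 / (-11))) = sqrt(943) + 17014349 / 86016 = 228.51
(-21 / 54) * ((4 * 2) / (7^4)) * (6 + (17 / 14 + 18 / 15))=-1178 / 108045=-0.01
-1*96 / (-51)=32 / 17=1.88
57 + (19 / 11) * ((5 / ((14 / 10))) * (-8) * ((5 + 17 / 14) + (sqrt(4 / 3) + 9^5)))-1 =-1570838516 / 539-7600 * sqrt(3) / 231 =-2914414.16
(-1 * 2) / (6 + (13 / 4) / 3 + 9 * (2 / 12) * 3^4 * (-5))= 24 / 7205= 0.00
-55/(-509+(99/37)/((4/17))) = 8140/73649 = 0.11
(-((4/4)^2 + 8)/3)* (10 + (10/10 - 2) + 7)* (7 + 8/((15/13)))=-3344/5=-668.80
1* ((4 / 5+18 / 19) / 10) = 83 / 475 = 0.17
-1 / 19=-0.05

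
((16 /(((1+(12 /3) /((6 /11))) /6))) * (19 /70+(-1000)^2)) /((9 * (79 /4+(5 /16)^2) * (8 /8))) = 286720077824 /4445875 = 64491.26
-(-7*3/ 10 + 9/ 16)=1.54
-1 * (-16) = 16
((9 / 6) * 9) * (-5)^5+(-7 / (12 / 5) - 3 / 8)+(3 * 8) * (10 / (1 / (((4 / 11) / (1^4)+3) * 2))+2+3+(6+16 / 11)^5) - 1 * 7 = 512017.41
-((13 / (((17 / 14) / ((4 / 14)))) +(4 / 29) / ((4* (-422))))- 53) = 10390079 / 208046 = 49.94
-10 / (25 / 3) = -6 / 5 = -1.20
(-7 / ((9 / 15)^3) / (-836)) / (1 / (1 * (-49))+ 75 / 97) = 4158875 / 80762616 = 0.05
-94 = -94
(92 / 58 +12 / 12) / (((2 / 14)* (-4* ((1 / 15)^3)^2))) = -5980078125 / 116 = -51552397.63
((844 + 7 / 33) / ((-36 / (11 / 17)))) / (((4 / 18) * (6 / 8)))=-27859 / 306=-91.04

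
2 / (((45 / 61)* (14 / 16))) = 976 / 315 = 3.10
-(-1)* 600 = 600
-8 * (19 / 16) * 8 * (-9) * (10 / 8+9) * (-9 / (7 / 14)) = -126198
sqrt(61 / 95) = sqrt(5795) / 95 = 0.80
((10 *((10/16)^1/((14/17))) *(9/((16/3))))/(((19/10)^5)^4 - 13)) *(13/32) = 1213989257812500000000/87706904734273902451163069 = 0.00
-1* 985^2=-970225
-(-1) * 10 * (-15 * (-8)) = 1200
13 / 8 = 1.62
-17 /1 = -17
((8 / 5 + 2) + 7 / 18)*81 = 3231 / 10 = 323.10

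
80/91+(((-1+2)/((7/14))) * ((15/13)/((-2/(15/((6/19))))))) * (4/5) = -3910/91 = -42.97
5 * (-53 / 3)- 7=-286 / 3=-95.33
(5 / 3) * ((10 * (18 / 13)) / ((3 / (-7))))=-700 / 13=-53.85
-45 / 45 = -1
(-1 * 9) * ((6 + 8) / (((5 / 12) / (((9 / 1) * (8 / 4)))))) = -27216 / 5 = -5443.20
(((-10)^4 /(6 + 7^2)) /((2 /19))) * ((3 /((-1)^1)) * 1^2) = -57000 /11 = -5181.82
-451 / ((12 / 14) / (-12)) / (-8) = -3157 / 4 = -789.25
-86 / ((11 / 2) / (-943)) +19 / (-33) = 486569 / 33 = 14744.52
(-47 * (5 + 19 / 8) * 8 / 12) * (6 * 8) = -11092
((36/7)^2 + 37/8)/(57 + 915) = 12181/381024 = 0.03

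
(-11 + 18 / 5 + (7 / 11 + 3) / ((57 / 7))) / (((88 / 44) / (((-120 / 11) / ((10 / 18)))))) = 784764 / 11495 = 68.27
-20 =-20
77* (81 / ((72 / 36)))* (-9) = -56133 / 2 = -28066.50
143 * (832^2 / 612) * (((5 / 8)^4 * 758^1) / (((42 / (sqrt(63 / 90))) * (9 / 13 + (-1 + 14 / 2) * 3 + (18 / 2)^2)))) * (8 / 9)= 14883851125 * sqrt(70) / 37476432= 3322.81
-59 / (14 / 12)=-50.57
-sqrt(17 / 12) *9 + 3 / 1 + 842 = 845 - 3 *sqrt(51) / 2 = 834.29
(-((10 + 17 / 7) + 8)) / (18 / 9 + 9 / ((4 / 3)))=-572 / 245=-2.33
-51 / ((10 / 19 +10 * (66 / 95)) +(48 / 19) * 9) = -969 / 574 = -1.69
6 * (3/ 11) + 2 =40/ 11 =3.64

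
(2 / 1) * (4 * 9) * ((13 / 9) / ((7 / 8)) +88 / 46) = 41312 / 161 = 256.60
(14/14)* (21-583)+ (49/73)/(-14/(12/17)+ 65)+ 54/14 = -77290123/138481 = -558.13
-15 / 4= -3.75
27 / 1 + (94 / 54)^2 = 21892 / 729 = 30.03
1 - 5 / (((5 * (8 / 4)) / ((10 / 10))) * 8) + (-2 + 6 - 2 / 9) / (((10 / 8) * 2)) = 2.45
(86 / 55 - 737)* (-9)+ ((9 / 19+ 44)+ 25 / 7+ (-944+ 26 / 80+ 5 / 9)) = 3014638867 / 526680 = 5723.85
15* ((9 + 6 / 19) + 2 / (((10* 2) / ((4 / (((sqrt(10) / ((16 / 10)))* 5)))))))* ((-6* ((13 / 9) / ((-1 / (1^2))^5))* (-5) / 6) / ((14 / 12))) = -115050 / 133 - 208* sqrt(10) / 175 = -868.80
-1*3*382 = -1146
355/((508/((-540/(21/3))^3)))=-13974930000/43561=-320812.88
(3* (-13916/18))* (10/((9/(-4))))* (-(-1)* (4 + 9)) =3618160/27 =134005.93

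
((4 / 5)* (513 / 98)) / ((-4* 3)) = -171 / 490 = -0.35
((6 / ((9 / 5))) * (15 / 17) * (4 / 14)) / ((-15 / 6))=-40 / 119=-0.34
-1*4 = -4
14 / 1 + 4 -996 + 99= -879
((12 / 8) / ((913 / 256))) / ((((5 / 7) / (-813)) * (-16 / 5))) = 136584 / 913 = 149.60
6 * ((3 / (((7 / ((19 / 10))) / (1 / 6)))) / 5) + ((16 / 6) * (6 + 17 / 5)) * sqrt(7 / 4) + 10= 3557 / 350 + 188 * sqrt(7) / 15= 43.32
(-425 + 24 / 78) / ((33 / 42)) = -77294 / 143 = -540.52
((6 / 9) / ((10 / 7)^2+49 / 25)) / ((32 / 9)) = 3675 / 78416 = 0.05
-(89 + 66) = -155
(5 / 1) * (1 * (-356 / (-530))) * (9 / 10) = 801 / 265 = 3.02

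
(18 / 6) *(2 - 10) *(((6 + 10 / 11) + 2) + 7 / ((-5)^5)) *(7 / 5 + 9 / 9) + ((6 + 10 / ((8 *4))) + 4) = -1382485809 / 2750000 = -502.72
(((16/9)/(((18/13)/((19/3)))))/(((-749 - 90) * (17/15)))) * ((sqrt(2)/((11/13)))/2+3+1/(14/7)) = -34580/1155303 - 64220 * sqrt(2)/12708333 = -0.04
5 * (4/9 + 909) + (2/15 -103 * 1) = 199996/45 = 4444.36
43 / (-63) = -43 / 63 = -0.68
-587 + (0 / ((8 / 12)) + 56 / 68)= -9965 / 17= -586.18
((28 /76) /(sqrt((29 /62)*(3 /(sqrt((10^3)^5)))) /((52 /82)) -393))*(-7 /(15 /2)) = 98 /(285*(-41*2^(3 /4)*sqrt(2697)*5^(1 /4) /16120000+393)) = 0.00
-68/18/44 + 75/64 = 6881/6336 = 1.09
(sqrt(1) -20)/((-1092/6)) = 19/182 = 0.10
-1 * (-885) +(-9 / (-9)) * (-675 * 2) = -465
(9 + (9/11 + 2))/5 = 26/11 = 2.36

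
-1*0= 0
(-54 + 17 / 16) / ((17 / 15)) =-12705 / 272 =-46.71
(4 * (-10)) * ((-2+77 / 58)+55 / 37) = -34940 / 1073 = -32.56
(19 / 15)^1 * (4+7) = 209 / 15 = 13.93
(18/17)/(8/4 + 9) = 18/187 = 0.10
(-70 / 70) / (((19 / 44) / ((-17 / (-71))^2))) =-12716 / 95779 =-0.13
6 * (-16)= -96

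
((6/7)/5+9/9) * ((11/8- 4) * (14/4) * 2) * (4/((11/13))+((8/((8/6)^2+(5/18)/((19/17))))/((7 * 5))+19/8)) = -19133511/123200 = -155.30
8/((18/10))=40/9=4.44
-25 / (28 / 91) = -325 / 4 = -81.25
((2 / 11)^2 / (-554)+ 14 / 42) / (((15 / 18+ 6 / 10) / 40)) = 13404400 / 1441231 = 9.30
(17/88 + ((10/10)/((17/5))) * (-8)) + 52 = 74561/1496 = 49.84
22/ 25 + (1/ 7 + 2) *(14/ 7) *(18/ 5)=2854/ 175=16.31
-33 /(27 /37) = -407 /9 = -45.22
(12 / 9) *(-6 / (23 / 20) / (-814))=80 / 9361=0.01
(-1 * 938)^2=879844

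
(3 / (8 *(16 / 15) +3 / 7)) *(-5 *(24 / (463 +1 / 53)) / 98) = -0.00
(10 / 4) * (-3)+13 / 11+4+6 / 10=-1.72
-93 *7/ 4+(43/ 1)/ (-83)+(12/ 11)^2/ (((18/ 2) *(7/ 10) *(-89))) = -4086188635/ 25027156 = -163.27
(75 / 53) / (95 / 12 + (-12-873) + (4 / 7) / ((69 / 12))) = -144900 / 89799649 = -0.00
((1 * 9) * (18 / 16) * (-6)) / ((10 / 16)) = -486 / 5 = -97.20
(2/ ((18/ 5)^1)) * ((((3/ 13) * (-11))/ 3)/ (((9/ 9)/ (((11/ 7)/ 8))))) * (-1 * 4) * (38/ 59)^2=436810/ 2850939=0.15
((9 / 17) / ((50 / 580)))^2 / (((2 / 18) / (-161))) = -394829316 / 7225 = -54647.66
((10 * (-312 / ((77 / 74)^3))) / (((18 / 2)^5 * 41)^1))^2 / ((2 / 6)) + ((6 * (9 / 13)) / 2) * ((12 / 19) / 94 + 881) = 961098366735805862321911473851 / 525252594029383430380773603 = 1829.78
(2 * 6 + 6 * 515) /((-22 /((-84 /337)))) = 11844 /337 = 35.15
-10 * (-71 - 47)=1180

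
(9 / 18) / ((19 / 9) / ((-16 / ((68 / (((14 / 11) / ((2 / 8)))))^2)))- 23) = -14112 / 1313563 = -0.01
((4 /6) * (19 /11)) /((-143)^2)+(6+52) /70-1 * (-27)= 657273088 /23618595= 27.83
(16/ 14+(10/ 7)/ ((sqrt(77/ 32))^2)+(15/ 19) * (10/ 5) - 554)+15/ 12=-22507035/ 40964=-549.43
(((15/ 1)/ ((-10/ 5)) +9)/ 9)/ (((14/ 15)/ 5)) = 25/ 28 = 0.89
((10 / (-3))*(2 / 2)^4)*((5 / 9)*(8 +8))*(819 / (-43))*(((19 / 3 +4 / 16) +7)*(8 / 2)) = 11866400 / 387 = 30662.53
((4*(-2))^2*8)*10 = 5120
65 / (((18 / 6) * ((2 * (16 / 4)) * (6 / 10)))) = 325 / 72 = 4.51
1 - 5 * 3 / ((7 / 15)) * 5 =-159.71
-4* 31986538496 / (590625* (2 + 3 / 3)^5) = -127946153984 / 143521875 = -891.47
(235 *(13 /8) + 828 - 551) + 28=5495 /8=686.88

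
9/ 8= 1.12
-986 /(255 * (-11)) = 58 /165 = 0.35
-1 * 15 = -15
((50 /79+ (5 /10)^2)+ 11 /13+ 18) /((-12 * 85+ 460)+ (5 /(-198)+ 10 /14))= -56165571 /1592271070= -0.04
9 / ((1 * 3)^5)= 1 / 27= 0.04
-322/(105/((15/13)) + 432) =-322/523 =-0.62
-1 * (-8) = 8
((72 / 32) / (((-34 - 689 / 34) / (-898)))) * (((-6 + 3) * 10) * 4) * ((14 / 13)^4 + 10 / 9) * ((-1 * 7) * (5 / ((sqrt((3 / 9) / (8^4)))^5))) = 4346576770729896837120 * sqrt(3) / 1171001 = 6429107922113508.55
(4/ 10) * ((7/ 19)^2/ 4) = 49/ 3610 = 0.01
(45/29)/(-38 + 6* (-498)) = -45/87754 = -0.00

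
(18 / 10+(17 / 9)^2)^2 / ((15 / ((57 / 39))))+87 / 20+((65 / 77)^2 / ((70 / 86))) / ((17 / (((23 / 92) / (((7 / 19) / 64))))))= 5935877539885457 / 631874895151500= 9.39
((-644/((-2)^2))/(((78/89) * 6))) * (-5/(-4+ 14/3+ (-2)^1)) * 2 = -71645/312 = -229.63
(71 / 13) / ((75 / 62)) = 4402 / 975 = 4.51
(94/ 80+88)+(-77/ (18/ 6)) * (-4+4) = 3567/ 40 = 89.18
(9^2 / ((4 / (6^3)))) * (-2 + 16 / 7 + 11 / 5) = 10872.51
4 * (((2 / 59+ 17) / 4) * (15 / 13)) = 15075 / 767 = 19.65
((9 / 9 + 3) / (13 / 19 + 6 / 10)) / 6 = 95 / 183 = 0.52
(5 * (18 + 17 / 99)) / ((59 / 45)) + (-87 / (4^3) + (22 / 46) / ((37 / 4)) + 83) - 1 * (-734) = 31281906083 / 35347136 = 884.99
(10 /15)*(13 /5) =26 /15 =1.73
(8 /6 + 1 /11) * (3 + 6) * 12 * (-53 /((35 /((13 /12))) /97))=-9423453 /385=-24476.50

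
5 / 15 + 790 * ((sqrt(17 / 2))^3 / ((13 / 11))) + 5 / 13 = 16566.23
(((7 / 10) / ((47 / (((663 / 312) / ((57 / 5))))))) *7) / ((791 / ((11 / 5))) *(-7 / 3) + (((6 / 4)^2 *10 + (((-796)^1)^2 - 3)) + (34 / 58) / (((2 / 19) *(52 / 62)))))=0.00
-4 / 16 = -0.25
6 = 6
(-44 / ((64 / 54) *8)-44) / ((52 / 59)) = -183667 / 3328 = -55.19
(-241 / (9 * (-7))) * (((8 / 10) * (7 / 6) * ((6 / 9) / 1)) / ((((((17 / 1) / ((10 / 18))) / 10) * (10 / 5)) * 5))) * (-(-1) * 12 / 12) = 0.08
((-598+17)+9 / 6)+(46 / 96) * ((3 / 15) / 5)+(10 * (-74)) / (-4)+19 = -450577 / 1200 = -375.48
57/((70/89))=72.47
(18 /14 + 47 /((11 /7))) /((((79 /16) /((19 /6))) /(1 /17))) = 365104 /310233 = 1.18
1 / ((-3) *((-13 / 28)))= 28 / 39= 0.72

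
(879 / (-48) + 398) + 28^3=357307 / 16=22331.69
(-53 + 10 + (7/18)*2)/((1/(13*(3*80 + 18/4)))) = -402610/3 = -134203.33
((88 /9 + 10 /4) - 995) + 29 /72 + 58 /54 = -211949 /216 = -981.25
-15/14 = -1.07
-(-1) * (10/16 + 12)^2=10201/64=159.39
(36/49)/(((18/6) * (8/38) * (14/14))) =57/49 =1.16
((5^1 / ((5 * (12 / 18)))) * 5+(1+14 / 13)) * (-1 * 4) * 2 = -996 / 13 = -76.62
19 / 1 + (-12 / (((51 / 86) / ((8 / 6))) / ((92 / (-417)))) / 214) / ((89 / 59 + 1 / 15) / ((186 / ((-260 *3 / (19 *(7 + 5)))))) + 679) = 255036949339749 / 13422968391575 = 19.00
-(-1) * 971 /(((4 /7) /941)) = 6395977 /4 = 1598994.25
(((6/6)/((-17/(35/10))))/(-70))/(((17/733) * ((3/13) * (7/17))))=9529/7140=1.33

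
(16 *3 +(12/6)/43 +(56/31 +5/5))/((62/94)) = 3185989/41323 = 77.10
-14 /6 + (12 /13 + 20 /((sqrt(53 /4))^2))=205 /2067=0.10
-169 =-169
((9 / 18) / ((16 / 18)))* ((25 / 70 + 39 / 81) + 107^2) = 4328039 / 672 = 6440.53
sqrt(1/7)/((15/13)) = 13 * sqrt(7)/105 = 0.33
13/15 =0.87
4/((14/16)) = 4.57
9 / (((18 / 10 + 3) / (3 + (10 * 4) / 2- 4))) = 35.62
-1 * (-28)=28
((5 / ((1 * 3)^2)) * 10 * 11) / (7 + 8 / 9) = 7.75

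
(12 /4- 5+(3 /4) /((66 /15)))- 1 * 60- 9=-6233 /88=-70.83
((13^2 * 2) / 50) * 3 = 507 / 25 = 20.28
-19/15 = -1.27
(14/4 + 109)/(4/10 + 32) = 125/36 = 3.47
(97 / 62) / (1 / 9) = 873 / 62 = 14.08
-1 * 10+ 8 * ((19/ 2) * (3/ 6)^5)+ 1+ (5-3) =-37/ 8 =-4.62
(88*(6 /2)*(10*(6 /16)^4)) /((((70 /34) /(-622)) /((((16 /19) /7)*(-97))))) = 1370818647 /7448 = 184051.91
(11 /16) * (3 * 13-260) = -2431 /16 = -151.94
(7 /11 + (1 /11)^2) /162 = 13 /3267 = 0.00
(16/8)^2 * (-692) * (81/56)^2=-1135053/196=-5791.09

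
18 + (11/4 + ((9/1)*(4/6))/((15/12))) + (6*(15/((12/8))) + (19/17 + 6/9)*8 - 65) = 35521/1020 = 34.82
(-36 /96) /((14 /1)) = -3 /112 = -0.03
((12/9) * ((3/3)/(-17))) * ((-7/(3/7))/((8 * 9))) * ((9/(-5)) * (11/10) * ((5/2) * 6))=-539/1020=-0.53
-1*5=-5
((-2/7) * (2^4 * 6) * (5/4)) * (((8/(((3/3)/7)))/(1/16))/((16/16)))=-30720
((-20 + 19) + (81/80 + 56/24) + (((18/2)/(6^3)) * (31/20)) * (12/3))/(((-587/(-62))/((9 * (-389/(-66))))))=1507375/103312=14.59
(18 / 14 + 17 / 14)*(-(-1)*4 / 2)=5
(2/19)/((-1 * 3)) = -2/57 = -0.04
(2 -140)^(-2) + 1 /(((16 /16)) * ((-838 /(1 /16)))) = -1409 /63835488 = -0.00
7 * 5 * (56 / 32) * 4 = 245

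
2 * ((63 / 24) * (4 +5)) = 189 / 4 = 47.25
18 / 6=3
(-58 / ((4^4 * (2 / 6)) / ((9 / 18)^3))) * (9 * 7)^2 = -345303 / 1024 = -337.21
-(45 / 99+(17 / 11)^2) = -344 / 121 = -2.84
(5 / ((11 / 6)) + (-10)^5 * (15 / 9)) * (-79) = 434492890 / 33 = 13166451.21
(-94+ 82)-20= -32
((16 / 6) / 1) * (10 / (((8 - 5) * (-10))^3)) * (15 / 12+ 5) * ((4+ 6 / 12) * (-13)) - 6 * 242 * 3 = -156803 / 36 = -4355.64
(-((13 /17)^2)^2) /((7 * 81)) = -28561 /47356407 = -0.00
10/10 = 1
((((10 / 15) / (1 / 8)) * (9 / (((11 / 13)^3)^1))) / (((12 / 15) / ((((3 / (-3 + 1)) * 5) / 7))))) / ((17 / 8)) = -7909200 / 158389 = -49.94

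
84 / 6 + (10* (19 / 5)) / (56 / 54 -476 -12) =4817 / 346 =13.92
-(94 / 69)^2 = -8836 / 4761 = -1.86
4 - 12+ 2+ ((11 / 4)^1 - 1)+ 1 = -3.25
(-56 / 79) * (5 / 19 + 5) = -5600 / 1501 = -3.73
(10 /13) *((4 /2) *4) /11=80 /143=0.56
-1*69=-69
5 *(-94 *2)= -940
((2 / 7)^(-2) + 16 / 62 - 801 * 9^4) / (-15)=217221071 / 620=350356.57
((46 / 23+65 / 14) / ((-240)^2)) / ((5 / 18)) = 93 / 224000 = 0.00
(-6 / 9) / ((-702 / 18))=2 / 117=0.02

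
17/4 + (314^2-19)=394325/4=98581.25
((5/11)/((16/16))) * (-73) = -365/11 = -33.18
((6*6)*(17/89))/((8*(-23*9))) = -17/4094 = -0.00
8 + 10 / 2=13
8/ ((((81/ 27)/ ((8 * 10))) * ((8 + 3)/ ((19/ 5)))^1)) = 2432/ 33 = 73.70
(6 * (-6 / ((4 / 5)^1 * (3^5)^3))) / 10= -1 / 3188646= -0.00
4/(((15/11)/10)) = 88/3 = 29.33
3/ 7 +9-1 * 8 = 10/ 7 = 1.43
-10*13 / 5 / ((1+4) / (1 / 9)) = -26 / 45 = -0.58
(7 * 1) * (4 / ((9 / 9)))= 28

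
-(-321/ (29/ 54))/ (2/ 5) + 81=45684/ 29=1575.31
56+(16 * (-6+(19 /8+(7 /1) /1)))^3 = 157520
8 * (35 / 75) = 3.73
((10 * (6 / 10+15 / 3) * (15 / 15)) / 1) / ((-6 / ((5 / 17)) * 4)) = -35 / 51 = -0.69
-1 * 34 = -34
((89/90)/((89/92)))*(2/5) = 92/225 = 0.41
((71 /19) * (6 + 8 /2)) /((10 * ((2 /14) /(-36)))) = -17892 /19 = -941.68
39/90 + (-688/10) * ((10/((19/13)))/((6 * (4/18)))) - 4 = -203273/570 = -356.62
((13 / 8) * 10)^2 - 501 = -3791 / 16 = -236.94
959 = 959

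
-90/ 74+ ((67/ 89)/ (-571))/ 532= -1216609339/ 1000321196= -1.22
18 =18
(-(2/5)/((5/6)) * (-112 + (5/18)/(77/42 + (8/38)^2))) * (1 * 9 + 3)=65505936/101675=644.27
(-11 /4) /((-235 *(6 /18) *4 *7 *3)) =11 /26320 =0.00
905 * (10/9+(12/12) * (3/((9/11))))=38915/9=4323.89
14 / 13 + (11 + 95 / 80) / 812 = 184423 / 168896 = 1.09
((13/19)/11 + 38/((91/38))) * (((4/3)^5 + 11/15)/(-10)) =-607068923/77026950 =-7.88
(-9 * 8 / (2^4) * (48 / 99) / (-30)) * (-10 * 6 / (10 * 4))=-6 / 55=-0.11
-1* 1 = -1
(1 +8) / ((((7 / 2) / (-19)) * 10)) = -171 / 35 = -4.89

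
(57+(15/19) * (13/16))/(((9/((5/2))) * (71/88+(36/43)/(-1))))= -920931/1748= -526.85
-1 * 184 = -184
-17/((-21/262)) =4454/21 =212.10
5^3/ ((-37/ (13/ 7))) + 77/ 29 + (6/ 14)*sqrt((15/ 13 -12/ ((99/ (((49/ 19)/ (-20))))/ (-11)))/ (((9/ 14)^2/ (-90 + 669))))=-27182/ 7511 + 2*sqrt(867135490)/ 3705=12.28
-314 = -314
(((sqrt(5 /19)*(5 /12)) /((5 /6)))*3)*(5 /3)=5*sqrt(95) /38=1.28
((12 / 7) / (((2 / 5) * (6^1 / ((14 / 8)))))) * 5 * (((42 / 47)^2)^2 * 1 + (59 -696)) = -77631127525 / 19518724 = -3977.26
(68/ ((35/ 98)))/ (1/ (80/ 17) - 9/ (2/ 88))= -15232/ 31663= -0.48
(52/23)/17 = 52/391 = 0.13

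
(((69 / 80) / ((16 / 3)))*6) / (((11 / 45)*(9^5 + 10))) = 5589 / 83155072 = 0.00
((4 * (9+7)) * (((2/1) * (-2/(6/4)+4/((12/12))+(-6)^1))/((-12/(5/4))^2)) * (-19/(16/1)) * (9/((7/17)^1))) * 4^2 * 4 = 7690.48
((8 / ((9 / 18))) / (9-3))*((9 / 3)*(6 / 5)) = 48 / 5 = 9.60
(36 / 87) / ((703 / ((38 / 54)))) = 0.00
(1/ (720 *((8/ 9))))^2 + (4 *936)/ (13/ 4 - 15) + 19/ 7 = -42573414071/ 134758400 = -315.92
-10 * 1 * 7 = -70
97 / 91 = 1.07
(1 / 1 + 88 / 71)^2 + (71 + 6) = 413438 / 5041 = 82.02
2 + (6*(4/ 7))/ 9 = 50/ 21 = 2.38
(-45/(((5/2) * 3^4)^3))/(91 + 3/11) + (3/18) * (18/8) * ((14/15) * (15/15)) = 518745377/1482129900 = 0.35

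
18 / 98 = 9 / 49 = 0.18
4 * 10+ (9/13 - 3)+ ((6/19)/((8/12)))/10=93217/2470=37.74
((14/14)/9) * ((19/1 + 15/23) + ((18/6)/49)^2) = 2.18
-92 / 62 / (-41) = 46 / 1271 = 0.04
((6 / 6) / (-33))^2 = 1 / 1089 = 0.00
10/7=1.43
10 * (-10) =-100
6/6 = 1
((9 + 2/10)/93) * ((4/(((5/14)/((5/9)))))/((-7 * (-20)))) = 92/20925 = 0.00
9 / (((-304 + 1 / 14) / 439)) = -13.00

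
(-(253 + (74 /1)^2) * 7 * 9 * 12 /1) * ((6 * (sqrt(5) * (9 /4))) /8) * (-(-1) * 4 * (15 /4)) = -438526305 * sqrt(5) /4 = -245143656.98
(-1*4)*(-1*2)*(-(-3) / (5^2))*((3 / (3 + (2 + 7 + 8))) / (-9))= -2 / 125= -0.02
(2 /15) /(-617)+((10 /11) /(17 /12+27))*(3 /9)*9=3324298 /34715505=0.10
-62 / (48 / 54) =-279 / 4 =-69.75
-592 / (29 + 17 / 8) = -4736 / 249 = -19.02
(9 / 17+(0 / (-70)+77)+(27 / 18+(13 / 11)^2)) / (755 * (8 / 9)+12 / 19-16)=56579283 / 461311048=0.12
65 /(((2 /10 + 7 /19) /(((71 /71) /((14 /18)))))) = 6175 /42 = 147.02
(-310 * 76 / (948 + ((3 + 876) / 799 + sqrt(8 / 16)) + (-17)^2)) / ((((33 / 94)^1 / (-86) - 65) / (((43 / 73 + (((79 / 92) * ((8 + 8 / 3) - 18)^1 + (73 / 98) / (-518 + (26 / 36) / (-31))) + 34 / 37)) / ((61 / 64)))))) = -243670062695822077293808910970880 / 165609392416973583328857707046807 + 98404829199509240285872071680 * sqrt(2) / 165609392416973583328857707046807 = -1.47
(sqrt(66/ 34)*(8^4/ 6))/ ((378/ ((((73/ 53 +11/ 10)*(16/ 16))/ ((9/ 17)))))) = 672256*sqrt(561)/ 1352295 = 11.77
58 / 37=1.57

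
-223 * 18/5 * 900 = -722520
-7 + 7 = 0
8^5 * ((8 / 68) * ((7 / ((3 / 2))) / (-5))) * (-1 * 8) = 7340032 / 255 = 28784.44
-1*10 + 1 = -9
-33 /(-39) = 11 /13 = 0.85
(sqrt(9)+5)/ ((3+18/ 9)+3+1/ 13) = 104/ 105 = 0.99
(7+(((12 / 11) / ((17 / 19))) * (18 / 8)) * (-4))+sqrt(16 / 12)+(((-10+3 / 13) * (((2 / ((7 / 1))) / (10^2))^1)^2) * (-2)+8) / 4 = -1175241251 / 595595000+2 * sqrt(3) / 3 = -0.82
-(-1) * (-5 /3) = -5 /3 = -1.67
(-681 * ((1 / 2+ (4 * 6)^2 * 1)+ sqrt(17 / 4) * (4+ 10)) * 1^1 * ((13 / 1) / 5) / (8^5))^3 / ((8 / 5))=-214310086430083398261 / 11258999068426240 - 19387061398877673501 * sqrt(17) / 28147497671065600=-21874.42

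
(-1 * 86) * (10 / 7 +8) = -5676 / 7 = -810.86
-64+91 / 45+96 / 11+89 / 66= -51383 / 990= -51.90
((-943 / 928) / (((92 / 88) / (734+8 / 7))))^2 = 1346581538929 / 2637376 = 510576.25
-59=-59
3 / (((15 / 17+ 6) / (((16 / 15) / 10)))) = 136 / 2925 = 0.05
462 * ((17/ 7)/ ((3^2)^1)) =124.67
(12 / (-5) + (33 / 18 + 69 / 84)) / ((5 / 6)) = 107 / 350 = 0.31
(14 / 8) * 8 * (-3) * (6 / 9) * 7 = -196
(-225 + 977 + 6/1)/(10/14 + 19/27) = 71631/134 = 534.56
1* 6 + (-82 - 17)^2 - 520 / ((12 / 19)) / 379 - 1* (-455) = 11665424 / 1137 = 10259.83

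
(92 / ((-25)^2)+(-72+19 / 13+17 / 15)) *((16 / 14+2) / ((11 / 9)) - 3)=241166 / 8125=29.68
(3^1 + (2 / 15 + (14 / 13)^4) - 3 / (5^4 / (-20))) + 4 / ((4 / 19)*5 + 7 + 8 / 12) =26791670887 / 5323056375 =5.03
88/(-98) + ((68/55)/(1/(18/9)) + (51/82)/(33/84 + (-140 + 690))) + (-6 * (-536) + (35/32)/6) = 31879693685831/9907423680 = 3217.76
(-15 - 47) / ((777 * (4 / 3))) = -31 / 518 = -0.06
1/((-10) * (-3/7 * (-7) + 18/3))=-1/90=-0.01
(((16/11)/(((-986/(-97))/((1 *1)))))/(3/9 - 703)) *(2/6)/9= -194/25721289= -0.00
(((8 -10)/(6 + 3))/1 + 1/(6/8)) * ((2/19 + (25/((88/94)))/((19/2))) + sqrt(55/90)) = 5 * sqrt(22)/27 + 6095/1881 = 4.11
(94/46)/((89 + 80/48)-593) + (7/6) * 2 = 242204/103983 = 2.33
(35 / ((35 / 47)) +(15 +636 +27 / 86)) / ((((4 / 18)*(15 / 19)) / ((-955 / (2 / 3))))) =-1961456355 / 344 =-5701908.01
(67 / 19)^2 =4489 / 361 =12.43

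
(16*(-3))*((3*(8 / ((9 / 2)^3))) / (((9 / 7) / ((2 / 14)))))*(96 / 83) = -32768 / 20169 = -1.62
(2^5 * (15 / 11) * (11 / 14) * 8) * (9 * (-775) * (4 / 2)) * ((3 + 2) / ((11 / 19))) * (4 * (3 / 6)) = -5088960000 / 77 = -66090389.61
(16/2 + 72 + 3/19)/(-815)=-1523/15485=-0.10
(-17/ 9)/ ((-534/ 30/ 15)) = 425/ 267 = 1.59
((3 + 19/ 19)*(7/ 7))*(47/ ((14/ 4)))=376/ 7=53.71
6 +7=13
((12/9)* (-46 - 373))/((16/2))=-419/6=-69.83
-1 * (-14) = 14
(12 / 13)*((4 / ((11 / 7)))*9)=3024 / 143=21.15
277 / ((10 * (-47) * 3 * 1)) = -277 / 1410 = -0.20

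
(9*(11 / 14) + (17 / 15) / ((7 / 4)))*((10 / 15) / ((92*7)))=1621 / 202860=0.01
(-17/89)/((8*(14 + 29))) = -17/30616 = -0.00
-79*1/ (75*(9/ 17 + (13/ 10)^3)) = -53720/ 139047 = -0.39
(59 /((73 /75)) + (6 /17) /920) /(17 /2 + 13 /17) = 11534573 /1762950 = 6.54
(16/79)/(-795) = -16/62805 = -0.00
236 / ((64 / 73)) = 4307 / 16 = 269.19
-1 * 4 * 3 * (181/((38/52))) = -56472/19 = -2972.21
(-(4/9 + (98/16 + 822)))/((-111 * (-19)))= -59657/151848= -0.39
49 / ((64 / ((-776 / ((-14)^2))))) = -97 / 32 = -3.03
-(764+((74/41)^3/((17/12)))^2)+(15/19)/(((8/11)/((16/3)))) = -20225539447221030/26082822387331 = -775.44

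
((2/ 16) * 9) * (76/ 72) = 19/ 16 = 1.19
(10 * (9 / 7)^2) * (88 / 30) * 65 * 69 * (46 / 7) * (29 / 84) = 1184632020 / 2401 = 493391.10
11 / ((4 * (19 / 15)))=2.17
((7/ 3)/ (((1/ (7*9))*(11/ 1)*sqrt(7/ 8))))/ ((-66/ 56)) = -392*sqrt(14)/ 121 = -12.12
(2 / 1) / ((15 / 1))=2 / 15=0.13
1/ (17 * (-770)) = -1/ 13090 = -0.00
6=6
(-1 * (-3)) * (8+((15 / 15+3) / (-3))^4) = 904 / 27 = 33.48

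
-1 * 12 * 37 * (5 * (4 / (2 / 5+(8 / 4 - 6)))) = 7400 / 3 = 2466.67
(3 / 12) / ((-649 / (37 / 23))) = -37 / 59708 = -0.00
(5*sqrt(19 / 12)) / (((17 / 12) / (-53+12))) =-410*sqrt(57) / 17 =-182.08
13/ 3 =4.33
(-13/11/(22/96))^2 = 389376/14641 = 26.59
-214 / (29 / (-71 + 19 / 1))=11128 / 29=383.72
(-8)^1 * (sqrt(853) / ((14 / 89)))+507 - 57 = 450 - 356 * sqrt(853) / 7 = -1035.34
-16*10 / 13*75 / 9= -4000 / 39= -102.56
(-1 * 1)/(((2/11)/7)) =-77/2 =-38.50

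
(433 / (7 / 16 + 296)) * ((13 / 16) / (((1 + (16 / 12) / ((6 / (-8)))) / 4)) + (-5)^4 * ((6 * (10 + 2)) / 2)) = 121217484 / 3689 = 32859.17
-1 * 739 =-739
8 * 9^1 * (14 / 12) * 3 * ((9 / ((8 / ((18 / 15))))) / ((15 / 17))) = 9639 / 25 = 385.56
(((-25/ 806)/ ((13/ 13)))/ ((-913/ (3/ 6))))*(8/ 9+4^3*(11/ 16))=2525/ 3311451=0.00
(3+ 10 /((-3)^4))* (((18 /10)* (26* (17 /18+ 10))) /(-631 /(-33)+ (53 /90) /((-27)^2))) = 88816662 /1061581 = 83.66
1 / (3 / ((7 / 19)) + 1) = 7 / 64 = 0.11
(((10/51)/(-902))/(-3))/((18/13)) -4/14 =-2483653/8694378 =-0.29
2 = 2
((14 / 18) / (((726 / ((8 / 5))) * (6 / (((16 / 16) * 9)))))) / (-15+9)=-7 / 16335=-0.00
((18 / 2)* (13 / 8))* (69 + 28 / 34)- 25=135479 / 136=996.17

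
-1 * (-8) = 8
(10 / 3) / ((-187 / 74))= -740 / 561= -1.32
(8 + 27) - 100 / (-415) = 2925 / 83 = 35.24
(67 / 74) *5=335 / 74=4.53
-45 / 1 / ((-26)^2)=-45 / 676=-0.07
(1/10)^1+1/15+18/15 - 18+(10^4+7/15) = 59903/6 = 9983.83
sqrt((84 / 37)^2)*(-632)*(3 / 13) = -159264 / 481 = -331.11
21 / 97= 0.22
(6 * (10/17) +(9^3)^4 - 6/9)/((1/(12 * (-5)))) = -288078127213540/17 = -16945772189031.76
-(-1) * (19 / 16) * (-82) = -779 / 8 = -97.38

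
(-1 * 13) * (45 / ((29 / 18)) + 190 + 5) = -84045 / 29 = -2898.10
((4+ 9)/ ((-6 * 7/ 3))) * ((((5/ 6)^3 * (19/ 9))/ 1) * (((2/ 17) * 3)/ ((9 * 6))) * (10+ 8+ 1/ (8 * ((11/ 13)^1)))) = -49307375/ 366436224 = -0.13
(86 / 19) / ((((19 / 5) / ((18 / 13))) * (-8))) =-1935 / 9386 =-0.21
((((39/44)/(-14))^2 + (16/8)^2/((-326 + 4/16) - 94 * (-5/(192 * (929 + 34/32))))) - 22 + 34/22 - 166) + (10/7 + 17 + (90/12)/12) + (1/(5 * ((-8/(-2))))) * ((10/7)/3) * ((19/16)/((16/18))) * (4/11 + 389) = -13687231735969467/88290849154816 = -155.02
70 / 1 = 70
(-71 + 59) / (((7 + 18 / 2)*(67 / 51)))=-153 / 268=-0.57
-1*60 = -60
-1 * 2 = -2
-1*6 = -6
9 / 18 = 0.50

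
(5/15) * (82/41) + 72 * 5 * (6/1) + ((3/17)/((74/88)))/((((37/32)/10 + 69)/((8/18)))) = 90175002146/41734779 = 2160.67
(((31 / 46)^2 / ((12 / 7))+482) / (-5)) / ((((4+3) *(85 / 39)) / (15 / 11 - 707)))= 4461.12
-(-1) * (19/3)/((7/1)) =19/21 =0.90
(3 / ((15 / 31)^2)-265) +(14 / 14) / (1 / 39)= -15989 / 75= -213.19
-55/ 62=-0.89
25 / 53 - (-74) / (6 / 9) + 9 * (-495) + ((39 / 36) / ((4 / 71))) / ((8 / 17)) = -87567865 / 20352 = -4302.67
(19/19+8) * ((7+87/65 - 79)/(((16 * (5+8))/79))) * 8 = -3265623/1690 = -1932.32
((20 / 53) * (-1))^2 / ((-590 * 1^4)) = -40 / 165731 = -0.00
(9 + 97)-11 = 95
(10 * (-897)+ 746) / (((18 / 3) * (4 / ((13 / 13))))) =-342.67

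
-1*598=-598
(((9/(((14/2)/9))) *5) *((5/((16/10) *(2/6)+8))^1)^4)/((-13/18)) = -115330078125/12213813248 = -9.44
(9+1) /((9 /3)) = 10 /3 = 3.33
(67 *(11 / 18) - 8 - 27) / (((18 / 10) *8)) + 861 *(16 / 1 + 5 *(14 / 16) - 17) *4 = 15064591 / 1296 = 11623.91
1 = 1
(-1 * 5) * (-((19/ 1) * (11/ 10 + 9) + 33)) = 1124.50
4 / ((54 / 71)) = 142 / 27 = 5.26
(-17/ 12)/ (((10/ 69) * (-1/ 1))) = 391/ 40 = 9.78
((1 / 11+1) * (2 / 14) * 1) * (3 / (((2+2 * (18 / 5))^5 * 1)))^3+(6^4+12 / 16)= 218099397446128435837305343389 / 168189240367170567468965888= 1296.75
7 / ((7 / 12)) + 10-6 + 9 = 25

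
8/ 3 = 2.67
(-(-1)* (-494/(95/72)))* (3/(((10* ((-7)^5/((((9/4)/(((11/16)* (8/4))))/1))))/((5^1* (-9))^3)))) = -184232880/184877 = -996.52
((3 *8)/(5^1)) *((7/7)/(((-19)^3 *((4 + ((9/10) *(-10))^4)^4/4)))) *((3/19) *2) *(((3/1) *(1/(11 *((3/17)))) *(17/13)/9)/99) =-18496/17135412431704020748490625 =-0.00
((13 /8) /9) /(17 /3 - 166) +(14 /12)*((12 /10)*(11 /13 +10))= 876391 /57720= 15.18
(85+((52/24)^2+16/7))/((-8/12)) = -23179/168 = -137.97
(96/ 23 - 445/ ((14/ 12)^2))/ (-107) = 3.02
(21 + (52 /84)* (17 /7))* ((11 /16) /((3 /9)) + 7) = 203.94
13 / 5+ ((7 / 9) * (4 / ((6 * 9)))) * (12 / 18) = 9617 / 3645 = 2.64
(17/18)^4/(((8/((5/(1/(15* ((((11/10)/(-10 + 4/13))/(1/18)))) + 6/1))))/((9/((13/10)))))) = 4593655/7962624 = 0.58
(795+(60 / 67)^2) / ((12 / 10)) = 5953925 / 8978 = 663.17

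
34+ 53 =87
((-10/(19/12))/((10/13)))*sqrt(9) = -468/19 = -24.63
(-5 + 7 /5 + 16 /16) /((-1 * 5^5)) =13 /15625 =0.00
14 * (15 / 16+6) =777 / 8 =97.12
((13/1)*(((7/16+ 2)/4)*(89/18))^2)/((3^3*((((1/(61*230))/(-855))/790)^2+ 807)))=1205887581634391589578125/222636568799270479104003072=0.01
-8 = -8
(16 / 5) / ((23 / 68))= 1088 / 115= 9.46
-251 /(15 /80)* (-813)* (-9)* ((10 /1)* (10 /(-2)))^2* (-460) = 11264277600000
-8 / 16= -1 / 2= -0.50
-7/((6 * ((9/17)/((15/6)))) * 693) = -85/10692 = -0.01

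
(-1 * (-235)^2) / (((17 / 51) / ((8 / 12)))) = -110450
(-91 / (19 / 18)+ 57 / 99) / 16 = -53693 / 10032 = -5.35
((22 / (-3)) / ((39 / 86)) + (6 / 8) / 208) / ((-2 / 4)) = 121061 / 3744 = 32.33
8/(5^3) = 8/125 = 0.06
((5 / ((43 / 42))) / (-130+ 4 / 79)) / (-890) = 553 / 13095994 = 0.00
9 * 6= 54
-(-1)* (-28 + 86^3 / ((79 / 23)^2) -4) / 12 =28022826 / 6241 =4490.12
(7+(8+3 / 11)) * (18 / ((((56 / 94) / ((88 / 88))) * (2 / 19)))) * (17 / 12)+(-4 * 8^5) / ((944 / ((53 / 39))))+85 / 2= 6064.22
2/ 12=1/ 6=0.17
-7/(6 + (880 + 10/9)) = -0.01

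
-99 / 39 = -33 / 13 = -2.54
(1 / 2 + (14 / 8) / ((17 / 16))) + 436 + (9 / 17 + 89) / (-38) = 435.79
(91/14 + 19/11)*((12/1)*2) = 2172/11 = 197.45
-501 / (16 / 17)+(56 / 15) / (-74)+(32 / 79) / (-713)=-266279586401 / 500183760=-532.36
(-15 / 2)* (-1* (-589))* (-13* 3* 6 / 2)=1033695 / 2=516847.50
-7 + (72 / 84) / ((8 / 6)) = -89 / 14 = -6.36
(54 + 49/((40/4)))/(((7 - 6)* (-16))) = -589/160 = -3.68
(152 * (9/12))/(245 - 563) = -19/53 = -0.36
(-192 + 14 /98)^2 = 1803649 /49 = 36809.16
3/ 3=1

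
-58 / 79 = -0.73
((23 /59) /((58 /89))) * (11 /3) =22517 /10266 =2.19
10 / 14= 5 / 7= 0.71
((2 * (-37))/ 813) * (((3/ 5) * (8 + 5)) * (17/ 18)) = -8177/ 12195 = -0.67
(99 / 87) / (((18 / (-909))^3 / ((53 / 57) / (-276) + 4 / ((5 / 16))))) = -11407918186313 / 6083040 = -1875364.65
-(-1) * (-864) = -864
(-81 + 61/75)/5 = -6014/375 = -16.04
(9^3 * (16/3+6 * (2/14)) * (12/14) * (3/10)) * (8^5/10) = 931627008/245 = 3802559.22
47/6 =7.83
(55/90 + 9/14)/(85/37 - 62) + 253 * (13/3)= 152570498/139167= 1096.31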